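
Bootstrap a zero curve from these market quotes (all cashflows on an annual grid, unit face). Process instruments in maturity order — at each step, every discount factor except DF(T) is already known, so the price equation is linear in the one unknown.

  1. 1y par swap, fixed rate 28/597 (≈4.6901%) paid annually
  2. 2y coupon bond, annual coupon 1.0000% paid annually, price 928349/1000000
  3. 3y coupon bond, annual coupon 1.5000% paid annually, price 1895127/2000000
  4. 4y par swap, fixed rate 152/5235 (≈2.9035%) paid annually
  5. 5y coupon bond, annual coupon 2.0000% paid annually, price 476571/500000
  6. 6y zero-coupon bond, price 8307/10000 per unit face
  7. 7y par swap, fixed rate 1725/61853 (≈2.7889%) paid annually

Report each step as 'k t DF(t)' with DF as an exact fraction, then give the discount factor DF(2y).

step 1 [1y] swap r/1=28/597: DF=(1 − 28/597·(0))/(1+28/597) = 597/625 ≈ 0.955200
step 2 [2y] bond c/1=1/100: DF=(928349/1000000 − 1/100·(0.955200))/(1+1/100) = 9097/10000 ≈ 0.909700
step 3 [3y] bond c/1=3/200: DF=(1895127/2000000 − 3/200·(0.955200+0.909700))/(1+3/200) = 453/500 ≈ 0.906000
step 4 [4y] swap r/1=152/5235: DF=(1 − 152/5235·(0.955200+0.909700+0.906000))/(1+152/5235) = 1117/1250 ≈ 0.893600
step 5 [5y] bond c/1=1/50: DF=(476571/500000 − 1/50·(0.955200+0.909700+0.906000+0.893600))/(1+1/50) = 4313/5000 ≈ 0.862600
step 6 [6y] zero: DF = P = 8307/10000 ≈ 0.830700
step 7 [7y] swap r/1=1725/61853: DF=(1 − 1725/61853·(0.955200+0.909700+0.906000+0.893600+0.862600+0.830700))/(1+1725/61853) = 331/400 ≈ 0.827500

1 1 597/625
2 2 9097/10000
3 3 453/500
4 4 1117/1250
5 5 4313/5000
6 6 8307/10000
7 7 331/400
DF(2y) = 9097/10000 ≈ 0.909700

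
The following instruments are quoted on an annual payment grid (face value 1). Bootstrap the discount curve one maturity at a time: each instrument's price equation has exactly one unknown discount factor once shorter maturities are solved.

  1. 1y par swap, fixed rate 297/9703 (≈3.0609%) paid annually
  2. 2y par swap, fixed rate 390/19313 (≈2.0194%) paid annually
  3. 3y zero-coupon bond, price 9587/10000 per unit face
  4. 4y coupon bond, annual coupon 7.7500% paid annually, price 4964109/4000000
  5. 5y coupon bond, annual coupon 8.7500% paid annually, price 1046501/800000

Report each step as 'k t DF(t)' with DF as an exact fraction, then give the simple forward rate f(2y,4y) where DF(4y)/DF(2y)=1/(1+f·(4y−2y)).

step 1 [1y] swap r/1=297/9703: DF=(1 − 297/9703·(0))/(1+297/9703) = 9703/10000 ≈ 0.970300
step 2 [2y] swap r/1=390/19313: DF=(1 − 390/19313·(0.970300))/(1+390/19313) = 961/1000 ≈ 0.961000
step 3 [3y] zero: DF = P = 9587/10000 ≈ 0.958700
step 4 [4y] bond c/1=31/400: DF=(4964109/4000000 − 31/400·(0.970300+0.961000+0.958700))/(1+31/400) = 9439/10000 ≈ 0.943900
step 5 [5y] bond c/1=7/80: DF=(1046501/800000 − 7/80·(0.970300+0.961000+0.958700+0.943900))/(1+7/80) = 559/625 ≈ 0.894400

1 1 9703/10000
2 2 961/1000
3 3 9587/10000
4 4 9439/10000
5 5 559/625
f(2y,4y) = ((961/1000)/(9439/10000) − 1)/(2) = 171/18878 ≈ 0.9058%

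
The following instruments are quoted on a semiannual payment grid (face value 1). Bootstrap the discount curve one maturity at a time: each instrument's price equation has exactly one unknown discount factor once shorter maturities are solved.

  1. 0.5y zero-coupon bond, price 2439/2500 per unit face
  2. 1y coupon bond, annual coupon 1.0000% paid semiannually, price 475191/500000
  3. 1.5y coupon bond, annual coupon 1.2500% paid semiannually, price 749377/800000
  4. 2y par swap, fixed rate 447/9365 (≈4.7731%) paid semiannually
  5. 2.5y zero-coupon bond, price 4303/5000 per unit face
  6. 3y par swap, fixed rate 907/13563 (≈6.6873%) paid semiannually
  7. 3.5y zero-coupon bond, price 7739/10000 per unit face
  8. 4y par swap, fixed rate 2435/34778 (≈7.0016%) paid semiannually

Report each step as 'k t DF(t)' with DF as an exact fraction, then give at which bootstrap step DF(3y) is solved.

1 1/2 2439/2500
2 1 588/625
3 3/2 919/1000
4 2 4553/5000
5 5/2 4303/5000
6 3 4093/5000
7 7/2 7739/10000
8 4 1513/2000
DF(3y) is solved at step 6

step 1 [0.5y] zero: DF = P = 2439/2500 ≈ 0.975600
step 2 [1y] bond c/2=1/200: DF=(475191/500000 − 1/200·(0.975600))/(1+1/200) = 588/625 ≈ 0.940800
step 3 [1.5y] bond c/2=1/160: DF=(749377/800000 − 1/160·(0.975600+0.940800))/(1+1/160) = 919/1000 ≈ 0.919000
step 4 [2y] swap r/2=447/18730: DF=(1 − 447/18730·(0.975600+0.940800+0.919000))/(1+447/18730) = 4553/5000 ≈ 0.910600
step 5 [2.5y] zero: DF = P = 4303/5000 ≈ 0.860600
step 6 [3y] swap r/2=907/27126: DF=(1 − 907/27126·(0.975600+0.940800+0.919000+0.910600+0.860600))/(1+907/27126) = 4093/5000 ≈ 0.818600
step 7 [3.5y] zero: DF = P = 7739/10000 ≈ 0.773900
step 8 [4y] swap r/2=2435/69556: DF=(1 − 2435/69556·(0.975600+0.940800+0.919000+0.910600+0.860600+0.818600+0.773900))/(1+2435/69556) = 1513/2000 ≈ 0.756500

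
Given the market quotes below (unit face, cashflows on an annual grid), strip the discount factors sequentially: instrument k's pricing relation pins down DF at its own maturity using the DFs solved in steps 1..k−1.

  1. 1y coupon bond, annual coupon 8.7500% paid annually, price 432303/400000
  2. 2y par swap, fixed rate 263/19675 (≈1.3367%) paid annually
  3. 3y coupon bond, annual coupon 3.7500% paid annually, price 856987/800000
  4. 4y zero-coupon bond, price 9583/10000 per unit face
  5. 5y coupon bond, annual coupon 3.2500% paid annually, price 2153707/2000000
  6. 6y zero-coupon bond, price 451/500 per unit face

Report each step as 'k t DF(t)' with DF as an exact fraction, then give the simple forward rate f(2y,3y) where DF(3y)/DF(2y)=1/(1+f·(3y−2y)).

1 1 4969/5000
2 2 9737/10000
3 3 4807/5000
4 4 9583/10000
5 5 4603/5000
6 6 451/500
f(2y,3y) = ((9737/10000)/(4807/5000) − 1)/(1) = 123/9614 ≈ 1.2794%

step 1 [1y] bond c/1=7/80: DF=(432303/400000 − 7/80·(0))/(1+7/80) = 4969/5000 ≈ 0.993800
step 2 [2y] swap r/1=263/19675: DF=(1 − 263/19675·(0.993800))/(1+263/19675) = 9737/10000 ≈ 0.973700
step 3 [3y] bond c/1=3/80: DF=(856987/800000 − 3/80·(0.993800+0.973700))/(1+3/80) = 4807/5000 ≈ 0.961400
step 4 [4y] zero: DF = P = 9583/10000 ≈ 0.958300
step 5 [5y] bond c/1=13/400: DF=(2153707/2000000 − 13/400·(0.993800+0.973700+0.961400+0.958300))/(1+13/400) = 4603/5000 ≈ 0.920600
step 6 [6y] zero: DF = P = 451/500 ≈ 0.902000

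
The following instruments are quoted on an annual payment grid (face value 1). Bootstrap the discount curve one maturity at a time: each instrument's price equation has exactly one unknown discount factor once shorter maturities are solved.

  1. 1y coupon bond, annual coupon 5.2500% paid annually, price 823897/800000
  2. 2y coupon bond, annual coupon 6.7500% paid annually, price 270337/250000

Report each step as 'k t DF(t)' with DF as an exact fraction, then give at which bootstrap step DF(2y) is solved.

step 1 [1y] bond c/1=21/400: DF=(823897/800000 − 21/400·(0))/(1+21/400) = 1957/2000 ≈ 0.978500
step 2 [2y] bond c/1=27/400: DF=(270337/250000 − 27/400·(0.978500))/(1+27/400) = 9511/10000 ≈ 0.951100

1 1 1957/2000
2 2 9511/10000
DF(2y) is solved at step 2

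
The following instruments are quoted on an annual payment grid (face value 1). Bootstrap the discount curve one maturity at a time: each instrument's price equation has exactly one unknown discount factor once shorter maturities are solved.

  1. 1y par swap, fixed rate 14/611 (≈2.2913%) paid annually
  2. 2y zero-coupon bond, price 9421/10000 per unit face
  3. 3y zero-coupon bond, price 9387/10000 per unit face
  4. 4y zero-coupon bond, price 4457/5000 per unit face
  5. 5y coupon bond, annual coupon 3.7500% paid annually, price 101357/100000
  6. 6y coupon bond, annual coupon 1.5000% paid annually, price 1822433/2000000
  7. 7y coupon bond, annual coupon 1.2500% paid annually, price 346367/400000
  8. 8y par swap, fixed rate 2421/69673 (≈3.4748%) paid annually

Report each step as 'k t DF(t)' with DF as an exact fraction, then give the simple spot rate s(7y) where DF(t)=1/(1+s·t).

1 1 611/625
2 2 9421/10000
3 3 9387/10000
4 4 4457/5000
5 5 4207/5000
6 6 8299/10000
7 7 7883/10000
8 8 7579/10000
s(7y) = (1/(7883/10000) − 1)/(7) = 2117/55181 ≈ 3.8365%

step 1 [1y] swap r/1=14/611: DF=(1 − 14/611·(0))/(1+14/611) = 611/625 ≈ 0.977600
step 2 [2y] zero: DF = P = 9421/10000 ≈ 0.942100
step 3 [3y] zero: DF = P = 9387/10000 ≈ 0.938700
step 4 [4y] zero: DF = P = 4457/5000 ≈ 0.891400
step 5 [5y] bond c/1=3/80: DF=(101357/100000 − 3/80·(0.977600+0.942100+0.938700+0.891400))/(1+3/80) = 4207/5000 ≈ 0.841400
step 6 [6y] bond c/1=3/200: DF=(1822433/2000000 − 3/200·(0.977600+0.942100+0.938700+0.891400+0.841400))/(1+3/200) = 8299/10000 ≈ 0.829900
step 7 [7y] bond c/1=1/80: DF=(346367/400000 − 1/80·(0.977600+0.942100+0.938700+0.891400+0.841400+0.829900))/(1+1/80) = 7883/10000 ≈ 0.788300
step 8 [8y] swap r/1=2421/69673: DF=(1 − 2421/69673·(0.977600+0.942100+0.938700+0.891400+0.841400+0.829900+0.788300))/(1+2421/69673) = 7579/10000 ≈ 0.757900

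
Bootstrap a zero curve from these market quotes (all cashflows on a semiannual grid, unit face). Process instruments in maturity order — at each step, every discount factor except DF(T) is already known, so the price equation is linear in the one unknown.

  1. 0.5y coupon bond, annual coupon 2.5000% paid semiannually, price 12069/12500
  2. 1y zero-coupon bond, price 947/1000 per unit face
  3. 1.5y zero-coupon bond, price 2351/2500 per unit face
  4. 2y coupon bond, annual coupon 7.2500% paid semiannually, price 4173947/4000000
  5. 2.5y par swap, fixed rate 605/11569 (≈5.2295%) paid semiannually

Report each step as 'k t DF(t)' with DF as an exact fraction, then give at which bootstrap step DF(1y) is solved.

step 1 [0.5y] bond c/2=1/80: DF=(12069/12500 − 1/80·(0))/(1+1/80) = 596/625 ≈ 0.953600
step 2 [1y] zero: DF = P = 947/1000 ≈ 0.947000
step 3 [1.5y] zero: DF = P = 2351/2500 ≈ 0.940400
step 4 [2y] bond c/2=29/800: DF=(4173947/4000000 − 29/800·(0.953600+0.947000+0.940400))/(1+29/800) = 2269/2500 ≈ 0.907600
step 5 [2.5y] swap r/2=605/23138: DF=(1 − 605/23138·(0.953600+0.947000+0.940400+0.907600))/(1+605/23138) = 879/1000 ≈ 0.879000

1 1/2 596/625
2 1 947/1000
3 3/2 2351/2500
4 2 2269/2500
5 5/2 879/1000
DF(1y) is solved at step 2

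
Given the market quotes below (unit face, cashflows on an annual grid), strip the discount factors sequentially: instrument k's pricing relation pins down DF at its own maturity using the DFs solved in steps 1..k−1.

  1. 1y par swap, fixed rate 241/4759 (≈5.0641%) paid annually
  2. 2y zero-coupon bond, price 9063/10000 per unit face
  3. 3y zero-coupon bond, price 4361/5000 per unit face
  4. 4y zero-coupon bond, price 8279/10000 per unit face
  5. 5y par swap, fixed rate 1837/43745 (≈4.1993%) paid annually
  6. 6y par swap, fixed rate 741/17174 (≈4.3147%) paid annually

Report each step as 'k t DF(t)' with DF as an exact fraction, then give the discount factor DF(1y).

step 1 [1y] swap r/1=241/4759: DF=(1 − 241/4759·(0))/(1+241/4759) = 4759/5000 ≈ 0.951800
step 2 [2y] zero: DF = P = 9063/10000 ≈ 0.906300
step 3 [3y] zero: DF = P = 4361/5000 ≈ 0.872200
step 4 [4y] zero: DF = P = 8279/10000 ≈ 0.827900
step 5 [5y] swap r/1=1837/43745: DF=(1 − 1837/43745·(0.951800+0.906300+0.872200+0.827900))/(1+1837/43745) = 8163/10000 ≈ 0.816300
step 6 [6y] swap r/1=741/17174: DF=(1 − 741/17174·(0.951800+0.906300+0.872200+0.827900+0.816300))/(1+741/17174) = 7777/10000 ≈ 0.777700

1 1 4759/5000
2 2 9063/10000
3 3 4361/5000
4 4 8279/10000
5 5 8163/10000
6 6 7777/10000
DF(1y) = 4759/5000 ≈ 0.951800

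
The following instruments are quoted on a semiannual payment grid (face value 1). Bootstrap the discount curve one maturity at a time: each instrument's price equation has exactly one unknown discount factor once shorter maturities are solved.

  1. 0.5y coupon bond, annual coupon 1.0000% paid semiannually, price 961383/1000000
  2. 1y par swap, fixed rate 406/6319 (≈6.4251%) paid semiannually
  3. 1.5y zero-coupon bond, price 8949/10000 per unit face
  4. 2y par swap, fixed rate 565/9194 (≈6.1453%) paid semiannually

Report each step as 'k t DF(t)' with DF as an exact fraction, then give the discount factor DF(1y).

1 1/2 4783/5000
2 1 9391/10000
3 3/2 8949/10000
4 2 887/1000
DF(1y) = 9391/10000 ≈ 0.939100

step 1 [0.5y] bond c/2=1/200: DF=(961383/1000000 − 1/200·(0))/(1+1/200) = 4783/5000 ≈ 0.956600
step 2 [1y] swap r/2=203/6319: DF=(1 − 203/6319·(0.956600))/(1+203/6319) = 9391/10000 ≈ 0.939100
step 3 [1.5y] zero: DF = P = 8949/10000 ≈ 0.894900
step 4 [2y] swap r/2=565/18388: DF=(1 − 565/18388·(0.956600+0.939100+0.894900))/(1+565/18388) = 887/1000 ≈ 0.887000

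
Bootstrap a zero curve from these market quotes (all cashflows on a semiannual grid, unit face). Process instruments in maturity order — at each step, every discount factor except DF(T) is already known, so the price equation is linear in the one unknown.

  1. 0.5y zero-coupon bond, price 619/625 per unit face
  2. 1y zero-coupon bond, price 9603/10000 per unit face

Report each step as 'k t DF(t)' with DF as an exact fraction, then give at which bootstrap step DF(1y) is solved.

step 1 [0.5y] zero: DF = P = 619/625 ≈ 0.990400
step 2 [1y] zero: DF = P = 9603/10000 ≈ 0.960300

1 1/2 619/625
2 1 9603/10000
DF(1y) is solved at step 2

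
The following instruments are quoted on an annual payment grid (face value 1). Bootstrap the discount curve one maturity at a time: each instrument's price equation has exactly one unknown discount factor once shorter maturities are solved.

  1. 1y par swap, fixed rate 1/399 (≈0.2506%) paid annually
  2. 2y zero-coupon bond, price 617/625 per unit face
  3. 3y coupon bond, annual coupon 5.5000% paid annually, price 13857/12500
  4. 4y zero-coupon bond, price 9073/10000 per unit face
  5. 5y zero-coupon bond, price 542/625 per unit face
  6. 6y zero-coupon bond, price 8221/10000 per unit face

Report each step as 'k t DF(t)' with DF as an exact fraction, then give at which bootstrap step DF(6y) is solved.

1 1 399/400
2 2 617/625
3 3 9473/10000
4 4 9073/10000
5 5 542/625
6 6 8221/10000
DF(6y) is solved at step 6

step 1 [1y] swap r/1=1/399: DF=(1 − 1/399·(0))/(1+1/399) = 399/400 ≈ 0.997500
step 2 [2y] zero: DF = P = 617/625 ≈ 0.987200
step 3 [3y] bond c/1=11/200: DF=(13857/12500 − 11/200·(0.997500+0.987200))/(1+11/200) = 9473/10000 ≈ 0.947300
step 4 [4y] zero: DF = P = 9073/10000 ≈ 0.907300
step 5 [5y] zero: DF = P = 542/625 ≈ 0.867200
step 6 [6y] zero: DF = P = 8221/10000 ≈ 0.822100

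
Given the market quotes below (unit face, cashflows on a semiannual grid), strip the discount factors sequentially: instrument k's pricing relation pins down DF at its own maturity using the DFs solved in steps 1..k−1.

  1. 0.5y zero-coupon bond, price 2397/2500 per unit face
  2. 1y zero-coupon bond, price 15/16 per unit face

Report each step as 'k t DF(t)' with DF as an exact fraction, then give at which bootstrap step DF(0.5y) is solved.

step 1 [0.5y] zero: DF = P = 2397/2500 ≈ 0.958800
step 2 [1y] zero: DF = P = 15/16 ≈ 0.937500

1 1/2 2397/2500
2 1 15/16
DF(0.5y) is solved at step 1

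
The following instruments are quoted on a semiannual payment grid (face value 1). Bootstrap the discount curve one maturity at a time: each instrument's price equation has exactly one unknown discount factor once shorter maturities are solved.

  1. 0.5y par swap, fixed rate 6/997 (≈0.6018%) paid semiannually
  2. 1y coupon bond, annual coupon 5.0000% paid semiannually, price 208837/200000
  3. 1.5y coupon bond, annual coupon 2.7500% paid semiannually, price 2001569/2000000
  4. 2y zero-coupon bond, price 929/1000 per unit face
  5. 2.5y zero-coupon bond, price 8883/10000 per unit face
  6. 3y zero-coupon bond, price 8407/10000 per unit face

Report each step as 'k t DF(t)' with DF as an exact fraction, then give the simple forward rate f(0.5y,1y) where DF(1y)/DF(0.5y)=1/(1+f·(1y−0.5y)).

step 1 [0.5y] swap r/2=3/997: DF=(1 − 3/997·(0))/(1+3/997) = 997/1000 ≈ 0.997000
step 2 [1y] bond c/2=1/40: DF=(208837/200000 − 1/40·(0.997000))/(1+1/40) = 1243/1250 ≈ 0.994400
step 3 [1.5y] bond c/2=11/800: DF=(2001569/2000000 − 11/800·(0.997000+0.994400))/(1+11/800) = 4801/5000 ≈ 0.960200
step 4 [2y] zero: DF = P = 929/1000 ≈ 0.929000
step 5 [2.5y] zero: DF = P = 8883/10000 ≈ 0.888300
step 6 [3y] zero: DF = P = 8407/10000 ≈ 0.840700

1 1/2 997/1000
2 1 1243/1250
3 3/2 4801/5000
4 2 929/1000
5 5/2 8883/10000
6 3 8407/10000
f(0.5y,1y) = ((997/1000)/(1243/1250) − 1)/(1/2) = 13/2486 ≈ 0.5229%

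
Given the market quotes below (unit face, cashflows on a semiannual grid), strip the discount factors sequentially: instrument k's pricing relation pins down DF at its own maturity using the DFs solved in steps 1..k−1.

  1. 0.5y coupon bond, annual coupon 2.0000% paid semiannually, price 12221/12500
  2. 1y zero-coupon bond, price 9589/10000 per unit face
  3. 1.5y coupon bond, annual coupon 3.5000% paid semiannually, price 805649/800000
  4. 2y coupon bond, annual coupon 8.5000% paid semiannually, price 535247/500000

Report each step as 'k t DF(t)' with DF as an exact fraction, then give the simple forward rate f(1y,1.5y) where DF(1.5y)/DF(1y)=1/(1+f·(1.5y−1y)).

step 1 [0.5y] bond c/2=1/100: DF=(12221/12500 − 1/100·(0))/(1+1/100) = 121/125 ≈ 0.968000
step 2 [1y] zero: DF = P = 9589/10000 ≈ 0.958900
step 3 [1.5y] bond c/2=7/400: DF=(805649/800000 − 7/400·(0.968000+0.958900))/(1+7/400) = 4783/5000 ≈ 0.956600
step 4 [2y] bond c/2=17/400: DF=(535247/500000 − 17/400·(0.968000+0.958900+0.956600))/(1+17/400) = 9093/10000 ≈ 0.909300

1 1/2 121/125
2 1 9589/10000
3 3/2 4783/5000
4 2 9093/10000
f(1y,1.5y) = ((9589/10000)/(4783/5000) − 1)/(1/2) = 23/4783 ≈ 0.4809%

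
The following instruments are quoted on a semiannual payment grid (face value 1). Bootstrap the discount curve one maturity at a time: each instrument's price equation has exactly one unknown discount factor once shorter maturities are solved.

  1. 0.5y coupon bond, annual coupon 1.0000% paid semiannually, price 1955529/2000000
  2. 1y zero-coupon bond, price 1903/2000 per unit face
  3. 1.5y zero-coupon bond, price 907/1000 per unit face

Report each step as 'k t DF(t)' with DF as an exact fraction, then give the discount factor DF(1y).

step 1 [0.5y] bond c/2=1/200: DF=(1955529/2000000 − 1/200·(0))/(1+1/200) = 9729/10000 ≈ 0.972900
step 2 [1y] zero: DF = P = 1903/2000 ≈ 0.951500
step 3 [1.5y] zero: DF = P = 907/1000 ≈ 0.907000

1 1/2 9729/10000
2 1 1903/2000
3 3/2 907/1000
DF(1y) = 1903/2000 ≈ 0.951500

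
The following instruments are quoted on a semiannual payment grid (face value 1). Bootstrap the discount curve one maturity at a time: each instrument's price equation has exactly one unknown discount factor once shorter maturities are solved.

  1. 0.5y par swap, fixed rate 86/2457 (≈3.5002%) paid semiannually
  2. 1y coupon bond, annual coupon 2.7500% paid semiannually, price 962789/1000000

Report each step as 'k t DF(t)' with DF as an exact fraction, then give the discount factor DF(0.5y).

1 1/2 2457/2500
2 1 2341/2500
DF(0.5y) = 2457/2500 ≈ 0.982800

step 1 [0.5y] swap r/2=43/2457: DF=(1 − 43/2457·(0))/(1+43/2457) = 2457/2500 ≈ 0.982800
step 2 [1y] bond c/2=11/800: DF=(962789/1000000 − 11/800·(0.982800))/(1+11/800) = 2341/2500 ≈ 0.936400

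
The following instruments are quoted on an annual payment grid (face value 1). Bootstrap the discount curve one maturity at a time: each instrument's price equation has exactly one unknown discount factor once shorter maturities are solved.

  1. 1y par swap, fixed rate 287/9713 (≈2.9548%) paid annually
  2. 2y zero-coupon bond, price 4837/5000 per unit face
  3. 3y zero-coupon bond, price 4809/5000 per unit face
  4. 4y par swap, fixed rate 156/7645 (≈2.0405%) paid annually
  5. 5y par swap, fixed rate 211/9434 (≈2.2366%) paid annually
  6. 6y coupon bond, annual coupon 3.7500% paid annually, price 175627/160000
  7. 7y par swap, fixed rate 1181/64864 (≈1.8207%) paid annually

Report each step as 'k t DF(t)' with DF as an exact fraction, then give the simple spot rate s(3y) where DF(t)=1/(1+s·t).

step 1 [1y] swap r/1=287/9713: DF=(1 − 287/9713·(0))/(1+287/9713) = 9713/10000 ≈ 0.971300
step 2 [2y] zero: DF = P = 4837/5000 ≈ 0.967400
step 3 [3y] zero: DF = P = 4809/5000 ≈ 0.961800
step 4 [4y] swap r/1=156/7645: DF=(1 − 156/7645·(0.971300+0.967400+0.961800))/(1+156/7645) = 461/500 ≈ 0.922000
step 5 [5y] swap r/1=211/9434: DF=(1 − 211/9434·(0.971300+0.967400+0.961800+0.922000))/(1+211/9434) = 1789/2000 ≈ 0.894500
step 6 [6y] bond c/1=3/80: DF=(175627/160000 − 3/80·(0.971300+0.967400+0.961800+0.922000+0.894500))/(1+3/80) = 71/80 ≈ 0.887500
step 7 [7y] swap r/1=1181/64864: DF=(1 − 1181/64864·(0.971300+0.967400+0.961800+0.922000+0.894500+0.887500))/(1+1181/64864) = 8819/10000 ≈ 0.881900

1 1 9713/10000
2 2 4837/5000
3 3 4809/5000
4 4 461/500
5 5 1789/2000
6 6 71/80
7 7 8819/10000
s(3y) = (1/(4809/5000) − 1)/(3) = 191/14427 ≈ 1.3239%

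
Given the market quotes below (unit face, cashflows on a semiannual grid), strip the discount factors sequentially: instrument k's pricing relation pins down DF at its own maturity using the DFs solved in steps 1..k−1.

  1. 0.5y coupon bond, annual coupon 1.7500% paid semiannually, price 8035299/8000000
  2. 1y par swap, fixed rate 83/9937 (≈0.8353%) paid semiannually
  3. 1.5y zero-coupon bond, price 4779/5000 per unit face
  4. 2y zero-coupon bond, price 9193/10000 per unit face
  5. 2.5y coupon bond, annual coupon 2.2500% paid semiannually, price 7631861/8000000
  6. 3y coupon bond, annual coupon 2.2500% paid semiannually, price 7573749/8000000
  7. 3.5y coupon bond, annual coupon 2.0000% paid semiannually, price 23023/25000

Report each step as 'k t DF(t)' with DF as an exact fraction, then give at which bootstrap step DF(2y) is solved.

step 1 [0.5y] bond c/2=7/800: DF=(8035299/8000000 − 7/800·(0))/(1+7/800) = 9957/10000 ≈ 0.995700
step 2 [1y] swap r/2=83/19874: DF=(1 − 83/19874·(0.995700))/(1+83/19874) = 9917/10000 ≈ 0.991700
step 3 [1.5y] zero: DF = P = 4779/5000 ≈ 0.955800
step 4 [2y] zero: DF = P = 9193/10000 ≈ 0.919300
step 5 [2.5y] bond c/2=9/800: DF=(7631861/8000000 − 9/800·(0.995700+0.991700+0.955800+0.919300))/(1+9/800) = 2251/2500 ≈ 0.900400
step 6 [3y] bond c/2=9/800: DF=(7573749/8000000 − 9/800·(0.995700+0.991700+0.955800+0.919300+0.900400))/(1+9/800) = 552/625 ≈ 0.883200
step 7 [3.5y] bond c/2=1/100: DF=(23023/25000 − 1/100·(0.995700+0.991700+0.955800+0.919300+0.900400+0.883200))/(1+1/100) = 8559/10000 ≈ 0.855900

1 1/2 9957/10000
2 1 9917/10000
3 3/2 4779/5000
4 2 9193/10000
5 5/2 2251/2500
6 3 552/625
7 7/2 8559/10000
DF(2y) is solved at step 4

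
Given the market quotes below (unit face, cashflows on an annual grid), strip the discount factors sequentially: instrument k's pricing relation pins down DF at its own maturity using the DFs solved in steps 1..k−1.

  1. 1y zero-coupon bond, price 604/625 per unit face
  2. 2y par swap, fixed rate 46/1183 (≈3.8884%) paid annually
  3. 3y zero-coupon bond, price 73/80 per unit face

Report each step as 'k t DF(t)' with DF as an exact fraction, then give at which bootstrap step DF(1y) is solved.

step 1 [1y] zero: DF = P = 604/625 ≈ 0.966400
step 2 [2y] swap r/1=46/1183: DF=(1 − 46/1183·(0.966400))/(1+46/1183) = 579/625 ≈ 0.926400
step 3 [3y] zero: DF = P = 73/80 ≈ 0.912500

1 1 604/625
2 2 579/625
3 3 73/80
DF(1y) is solved at step 1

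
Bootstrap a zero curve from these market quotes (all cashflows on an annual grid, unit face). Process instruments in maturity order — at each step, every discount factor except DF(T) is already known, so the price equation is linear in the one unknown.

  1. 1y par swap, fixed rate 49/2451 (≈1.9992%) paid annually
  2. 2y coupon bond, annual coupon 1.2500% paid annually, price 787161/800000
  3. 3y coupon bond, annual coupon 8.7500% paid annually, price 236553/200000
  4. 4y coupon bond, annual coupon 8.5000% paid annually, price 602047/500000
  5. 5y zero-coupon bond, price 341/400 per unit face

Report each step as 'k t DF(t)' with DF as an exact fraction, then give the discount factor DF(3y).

step 1 [1y] swap r/1=49/2451: DF=(1 − 49/2451·(0))/(1+49/2451) = 2451/2500 ≈ 0.980400
step 2 [2y] bond c/1=1/80: DF=(787161/800000 − 1/80·(0.980400))/(1+1/80) = 9597/10000 ≈ 0.959700
step 3 [3y] bond c/1=7/80: DF=(236553/200000 − 7/80·(0.980400+0.959700))/(1+7/80) = 1863/2000 ≈ 0.931500
step 4 [4y] bond c/1=17/200: DF=(602047/500000 − 17/200·(0.980400+0.959700+0.931500))/(1+17/200) = 553/625 ≈ 0.884800
step 5 [5y] zero: DF = P = 341/400 ≈ 0.852500

1 1 2451/2500
2 2 9597/10000
3 3 1863/2000
4 4 553/625
5 5 341/400
DF(3y) = 1863/2000 ≈ 0.931500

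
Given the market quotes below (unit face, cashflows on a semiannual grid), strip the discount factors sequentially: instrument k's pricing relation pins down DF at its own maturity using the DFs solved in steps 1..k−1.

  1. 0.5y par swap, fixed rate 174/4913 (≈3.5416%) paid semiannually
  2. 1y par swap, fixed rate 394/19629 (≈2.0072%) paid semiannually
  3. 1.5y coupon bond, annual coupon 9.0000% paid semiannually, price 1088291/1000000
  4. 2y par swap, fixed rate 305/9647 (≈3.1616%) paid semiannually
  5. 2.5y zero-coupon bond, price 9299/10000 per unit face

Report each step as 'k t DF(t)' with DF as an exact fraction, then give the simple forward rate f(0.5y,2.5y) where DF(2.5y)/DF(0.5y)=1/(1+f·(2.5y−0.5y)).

1 1/2 4913/5000
2 1 9803/10000
3 3/2 9569/10000
4 2 939/1000
5 5/2 9299/10000
f(0.5y,2.5y) = ((4913/5000)/(9299/10000) − 1)/(2) = 31/1094 ≈ 2.8336%

step 1 [0.5y] swap r/2=87/4913: DF=(1 − 87/4913·(0))/(1+87/4913) = 4913/5000 ≈ 0.982600
step 2 [1y] swap r/2=197/19629: DF=(1 − 197/19629·(0.982600))/(1+197/19629) = 9803/10000 ≈ 0.980300
step 3 [1.5y] bond c/2=9/200: DF=(1088291/1000000 − 9/200·(0.982600+0.980300))/(1+9/200) = 9569/10000 ≈ 0.956900
step 4 [2y] swap r/2=305/19294: DF=(1 − 305/19294·(0.982600+0.980300+0.956900))/(1+305/19294) = 939/1000 ≈ 0.939000
step 5 [2.5y] zero: DF = P = 9299/10000 ≈ 0.929900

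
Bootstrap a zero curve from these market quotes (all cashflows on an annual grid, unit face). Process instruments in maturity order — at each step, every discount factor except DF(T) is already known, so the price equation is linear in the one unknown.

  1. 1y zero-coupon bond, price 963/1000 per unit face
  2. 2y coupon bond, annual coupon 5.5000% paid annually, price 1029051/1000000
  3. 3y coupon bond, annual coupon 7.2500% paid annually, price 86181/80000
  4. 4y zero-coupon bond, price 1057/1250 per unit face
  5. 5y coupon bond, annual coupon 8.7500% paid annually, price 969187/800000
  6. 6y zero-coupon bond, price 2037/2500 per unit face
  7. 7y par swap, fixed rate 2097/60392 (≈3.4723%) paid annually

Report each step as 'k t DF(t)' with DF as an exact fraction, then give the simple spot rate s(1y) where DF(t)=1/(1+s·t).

step 1 [1y] zero: DF = P = 963/1000 ≈ 0.963000
step 2 [2y] bond c/1=11/200: DF=(1029051/1000000 − 11/200·(0.963000))/(1+11/200) = 2313/2500 ≈ 0.925200
step 3 [3y] bond c/1=29/400: DF=(86181/80000 − 29/400·(0.963000+0.925200))/(1+29/400) = 548/625 ≈ 0.876800
step 4 [4y] zero: DF = P = 1057/1250 ≈ 0.845600
step 5 [5y] bond c/1=7/80: DF=(969187/800000 − 7/80·(0.963000+0.925200+0.876800+0.845600))/(1+7/80) = 1647/2000 ≈ 0.823500
step 6 [6y] zero: DF = P = 2037/2500 ≈ 0.814800
step 7 [7y] swap r/1=2097/60392: DF=(1 − 2097/60392·(0.963000+0.925200+0.876800+0.845600+0.823500+0.814800))/(1+2097/60392) = 7903/10000 ≈ 0.790300

1 1 963/1000
2 2 2313/2500
3 3 548/625
4 4 1057/1250
5 5 1647/2000
6 6 2037/2500
7 7 7903/10000
s(1y) = (1/(963/1000) − 1)/(1) = 37/963 ≈ 3.8422%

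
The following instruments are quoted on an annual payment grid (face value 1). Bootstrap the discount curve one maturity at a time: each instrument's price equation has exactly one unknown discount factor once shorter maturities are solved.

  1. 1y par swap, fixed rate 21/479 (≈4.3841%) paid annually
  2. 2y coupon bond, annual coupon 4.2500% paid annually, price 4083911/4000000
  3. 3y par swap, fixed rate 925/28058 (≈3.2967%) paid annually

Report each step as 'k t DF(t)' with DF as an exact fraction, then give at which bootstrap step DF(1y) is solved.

1 1 479/500
2 2 9403/10000
3 3 363/400
DF(1y) is solved at step 1

step 1 [1y] swap r/1=21/479: DF=(1 − 21/479·(0))/(1+21/479) = 479/500 ≈ 0.958000
step 2 [2y] bond c/1=17/400: DF=(4083911/4000000 − 17/400·(0.958000))/(1+17/400) = 9403/10000 ≈ 0.940300
step 3 [3y] swap r/1=925/28058: DF=(1 − 925/28058·(0.958000+0.940300))/(1+925/28058) = 363/400 ≈ 0.907500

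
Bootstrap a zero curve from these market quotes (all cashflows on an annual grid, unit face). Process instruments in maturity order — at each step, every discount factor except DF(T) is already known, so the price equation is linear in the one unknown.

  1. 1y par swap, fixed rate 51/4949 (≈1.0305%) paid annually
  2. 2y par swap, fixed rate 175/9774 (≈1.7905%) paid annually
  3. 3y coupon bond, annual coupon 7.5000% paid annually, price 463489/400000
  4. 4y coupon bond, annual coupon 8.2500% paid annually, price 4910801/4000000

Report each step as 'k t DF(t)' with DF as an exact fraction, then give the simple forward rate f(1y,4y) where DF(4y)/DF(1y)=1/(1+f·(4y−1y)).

1 1 4949/5000
2 2 193/200
3 3 1883/2000
4 4 4567/5000
f(1y,4y) = ((4949/5000)/(4567/5000) − 1)/(3) = 382/13701 ≈ 2.7881%

step 1 [1y] swap r/1=51/4949: DF=(1 − 51/4949·(0))/(1+51/4949) = 4949/5000 ≈ 0.989800
step 2 [2y] swap r/1=175/9774: DF=(1 − 175/9774·(0.989800))/(1+175/9774) = 193/200 ≈ 0.965000
step 3 [3y] bond c/1=3/40: DF=(463489/400000 − 3/40·(0.989800+0.965000))/(1+3/40) = 1883/2000 ≈ 0.941500
step 4 [4y] bond c/1=33/400: DF=(4910801/4000000 − 33/400·(0.989800+0.965000+0.941500))/(1+33/400) = 4567/5000 ≈ 0.913400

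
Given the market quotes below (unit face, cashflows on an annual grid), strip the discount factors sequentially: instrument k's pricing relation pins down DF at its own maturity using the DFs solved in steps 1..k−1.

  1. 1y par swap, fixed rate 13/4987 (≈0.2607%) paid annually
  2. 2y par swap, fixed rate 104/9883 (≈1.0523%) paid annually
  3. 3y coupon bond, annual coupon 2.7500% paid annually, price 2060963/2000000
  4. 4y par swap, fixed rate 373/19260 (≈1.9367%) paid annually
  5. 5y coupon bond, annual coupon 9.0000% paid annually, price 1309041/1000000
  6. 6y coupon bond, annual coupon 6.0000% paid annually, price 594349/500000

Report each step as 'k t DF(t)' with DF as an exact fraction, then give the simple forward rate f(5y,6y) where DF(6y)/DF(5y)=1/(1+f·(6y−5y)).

step 1 [1y] swap r/1=13/4987: DF=(1 − 13/4987·(0))/(1+13/4987) = 4987/5000 ≈ 0.997400
step 2 [2y] swap r/1=104/9883: DF=(1 − 104/9883·(0.997400))/(1+104/9883) = 612/625 ≈ 0.979200
step 3 [3y] bond c/1=11/400: DF=(2060963/2000000 − 11/400·(0.997400+0.979200))/(1+11/400) = 19/20 ≈ 0.950000
step 4 [4y] swap r/1=373/19260: DF=(1 − 373/19260·(0.997400+0.979200+0.950000))/(1+373/19260) = 4627/5000 ≈ 0.925400
step 5 [5y] bond c/1=9/100: DF=(1309041/1000000 − 9/100·(0.997400+0.979200+0.950000+0.925400))/(1+9/100) = 8829/10000 ≈ 0.882900
step 6 [6y] bond c/1=3/50: DF=(594349/500000 − 3/50·(0.997400+0.979200+0.950000+0.925400+0.882900))/(1+3/50) = 4267/5000 ≈ 0.853400

1 1 4987/5000
2 2 612/625
3 3 19/20
4 4 4627/5000
5 5 8829/10000
6 6 4267/5000
f(5y,6y) = ((8829/10000)/(4267/5000) − 1)/(1) = 295/8534 ≈ 3.4568%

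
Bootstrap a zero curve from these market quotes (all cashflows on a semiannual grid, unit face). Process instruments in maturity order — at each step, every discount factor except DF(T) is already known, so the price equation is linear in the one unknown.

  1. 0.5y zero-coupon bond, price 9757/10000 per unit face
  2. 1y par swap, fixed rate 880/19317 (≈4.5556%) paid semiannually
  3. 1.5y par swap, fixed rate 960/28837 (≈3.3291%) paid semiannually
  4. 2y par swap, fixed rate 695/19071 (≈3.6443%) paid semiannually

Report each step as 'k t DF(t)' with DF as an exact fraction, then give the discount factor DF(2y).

step 1 [0.5y] zero: DF = P = 9757/10000 ≈ 0.975700
step 2 [1y] swap r/2=440/19317: DF=(1 − 440/19317·(0.975700))/(1+440/19317) = 239/250 ≈ 0.956000
step 3 [1.5y] swap r/2=480/28837: DF=(1 − 480/28837·(0.975700+0.956000))/(1+480/28837) = 119/125 ≈ 0.952000
step 4 [2y] swap r/2=695/38142: DF=(1 − 695/38142·(0.975700+0.956000+0.952000))/(1+695/38142) = 1861/2000 ≈ 0.930500

1 1/2 9757/10000
2 1 239/250
3 3/2 119/125
4 2 1861/2000
DF(2y) = 1861/2000 ≈ 0.930500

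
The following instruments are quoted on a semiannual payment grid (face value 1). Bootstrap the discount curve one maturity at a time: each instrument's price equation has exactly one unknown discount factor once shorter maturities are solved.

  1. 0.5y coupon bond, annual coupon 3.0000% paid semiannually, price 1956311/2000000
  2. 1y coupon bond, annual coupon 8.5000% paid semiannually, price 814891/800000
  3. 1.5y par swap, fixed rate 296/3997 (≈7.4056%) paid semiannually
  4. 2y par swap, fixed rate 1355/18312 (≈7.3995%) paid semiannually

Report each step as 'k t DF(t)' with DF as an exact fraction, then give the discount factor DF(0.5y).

1 1/2 9637/10000
2 1 4689/5000
3 3/2 2241/2500
4 2 1729/2000
DF(0.5y) = 9637/10000 ≈ 0.963700

step 1 [0.5y] bond c/2=3/200: DF=(1956311/2000000 − 3/200·(0))/(1+3/200) = 9637/10000 ≈ 0.963700
step 2 [1y] bond c/2=17/400: DF=(814891/800000 − 17/400·(0.963700))/(1+17/400) = 4689/5000 ≈ 0.937800
step 3 [1.5y] swap r/2=148/3997: DF=(1 − 148/3997·(0.963700+0.937800))/(1+148/3997) = 2241/2500 ≈ 0.896400
step 4 [2y] swap r/2=1355/36624: DF=(1 − 1355/36624·(0.963700+0.937800+0.896400))/(1+1355/36624) = 1729/2000 ≈ 0.864500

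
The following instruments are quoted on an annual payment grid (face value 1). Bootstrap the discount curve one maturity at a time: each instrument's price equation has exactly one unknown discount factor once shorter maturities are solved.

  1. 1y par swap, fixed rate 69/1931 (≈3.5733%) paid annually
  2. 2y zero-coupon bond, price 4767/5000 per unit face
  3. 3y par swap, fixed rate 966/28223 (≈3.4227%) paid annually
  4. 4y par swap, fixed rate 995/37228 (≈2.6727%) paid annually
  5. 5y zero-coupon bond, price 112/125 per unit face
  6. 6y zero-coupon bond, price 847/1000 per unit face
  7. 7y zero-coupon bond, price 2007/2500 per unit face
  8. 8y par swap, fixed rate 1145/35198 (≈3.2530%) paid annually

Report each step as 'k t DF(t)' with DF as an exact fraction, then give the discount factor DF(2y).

1 1 1931/2000
2 2 4767/5000
3 3 4517/5000
4 4 1801/2000
5 5 112/125
6 6 847/1000
7 7 2007/2500
8 8 771/1000
DF(2y) = 4767/5000 ≈ 0.953400

step 1 [1y] swap r/1=69/1931: DF=(1 − 69/1931·(0))/(1+69/1931) = 1931/2000 ≈ 0.965500
step 2 [2y] zero: DF = P = 4767/5000 ≈ 0.953400
step 3 [3y] swap r/1=966/28223: DF=(1 − 966/28223·(0.965500+0.953400))/(1+966/28223) = 4517/5000 ≈ 0.903400
step 4 [4y] swap r/1=995/37228: DF=(1 − 995/37228·(0.965500+0.953400+0.903400))/(1+995/37228) = 1801/2000 ≈ 0.900500
step 5 [5y] zero: DF = P = 112/125 ≈ 0.896000
step 6 [6y] zero: DF = P = 847/1000 ≈ 0.847000
step 7 [7y] zero: DF = P = 2007/2500 ≈ 0.802800
step 8 [8y] swap r/1=1145/35198: DF=(1 − 1145/35198·(0.965500+0.953400+0.903400+0.900500+0.896000+0.847000+0.802800))/(1+1145/35198) = 771/1000 ≈ 0.771000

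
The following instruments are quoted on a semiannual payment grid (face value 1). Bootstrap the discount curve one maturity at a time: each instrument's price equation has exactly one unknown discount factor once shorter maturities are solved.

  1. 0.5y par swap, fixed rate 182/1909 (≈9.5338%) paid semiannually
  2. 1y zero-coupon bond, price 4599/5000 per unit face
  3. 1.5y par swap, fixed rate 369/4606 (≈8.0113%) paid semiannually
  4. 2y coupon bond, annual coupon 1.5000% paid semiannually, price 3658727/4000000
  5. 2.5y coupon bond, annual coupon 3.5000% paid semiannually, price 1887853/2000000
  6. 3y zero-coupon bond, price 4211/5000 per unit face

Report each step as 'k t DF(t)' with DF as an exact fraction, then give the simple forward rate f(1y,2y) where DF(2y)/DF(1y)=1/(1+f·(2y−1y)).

step 1 [0.5y] swap r/2=91/1909: DF=(1 − 91/1909·(0))/(1+91/1909) = 1909/2000 ≈ 0.954500
step 2 [1y] zero: DF = P = 4599/5000 ≈ 0.919800
step 3 [1.5y] swap r/2=369/9212: DF=(1 − 369/9212·(0.954500+0.919800))/(1+369/9212) = 8893/10000 ≈ 0.889300
step 4 [2y] bond c/2=3/400: DF=(3658727/4000000 − 3/400·(0.954500+0.919800+0.889300))/(1+3/400) = 8873/10000 ≈ 0.887300
step 5 [2.5y] bond c/2=7/400: DF=(1887853/2000000 − 7/400·(0.954500+0.919800+0.889300+0.887300))/(1+7/400) = 8649/10000 ≈ 0.864900
step 6 [3y] zero: DF = P = 4211/5000 ≈ 0.842200

1 1/2 1909/2000
2 1 4599/5000
3 3/2 8893/10000
4 2 8873/10000
5 5/2 8649/10000
6 3 4211/5000
f(1y,2y) = ((4599/5000)/(8873/10000) − 1)/(1) = 325/8873 ≈ 3.6628%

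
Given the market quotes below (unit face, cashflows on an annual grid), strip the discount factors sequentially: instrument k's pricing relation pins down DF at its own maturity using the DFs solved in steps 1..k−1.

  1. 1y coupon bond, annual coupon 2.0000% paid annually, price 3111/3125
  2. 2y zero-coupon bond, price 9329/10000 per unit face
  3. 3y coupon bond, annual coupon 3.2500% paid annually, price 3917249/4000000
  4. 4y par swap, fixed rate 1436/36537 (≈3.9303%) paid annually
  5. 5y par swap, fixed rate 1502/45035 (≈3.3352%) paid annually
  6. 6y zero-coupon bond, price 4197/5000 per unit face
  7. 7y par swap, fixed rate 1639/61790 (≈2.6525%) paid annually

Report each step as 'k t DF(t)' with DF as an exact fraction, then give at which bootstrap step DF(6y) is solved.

step 1 [1y] bond c/1=1/50: DF=(3111/3125 − 1/50·(0))/(1+1/50) = 122/125 ≈ 0.976000
step 2 [2y] zero: DF = P = 9329/10000 ≈ 0.932900
step 3 [3y] bond c/1=13/400: DF=(3917249/4000000 − 13/400·(0.976000+0.932900))/(1+13/400) = 2221/2500 ≈ 0.888400
step 4 [4y] swap r/1=1436/36537: DF=(1 − 1436/36537·(0.976000+0.932900+0.888400))/(1+1436/36537) = 2141/2500 ≈ 0.856400
step 5 [5y] swap r/1=1502/45035: DF=(1 − 1502/45035·(0.976000+0.932900+0.888400+0.856400))/(1+1502/45035) = 4249/5000 ≈ 0.849800
step 6 [6y] zero: DF = P = 4197/5000 ≈ 0.839400
step 7 [7y] swap r/1=1639/61790: DF=(1 − 1639/61790·(0.976000+0.932900+0.888400+0.856400+0.849800+0.839400))/(1+1639/61790) = 8361/10000 ≈ 0.836100

1 1 122/125
2 2 9329/10000
3 3 2221/2500
4 4 2141/2500
5 5 4249/5000
6 6 4197/5000
7 7 8361/10000
DF(6y) is solved at step 6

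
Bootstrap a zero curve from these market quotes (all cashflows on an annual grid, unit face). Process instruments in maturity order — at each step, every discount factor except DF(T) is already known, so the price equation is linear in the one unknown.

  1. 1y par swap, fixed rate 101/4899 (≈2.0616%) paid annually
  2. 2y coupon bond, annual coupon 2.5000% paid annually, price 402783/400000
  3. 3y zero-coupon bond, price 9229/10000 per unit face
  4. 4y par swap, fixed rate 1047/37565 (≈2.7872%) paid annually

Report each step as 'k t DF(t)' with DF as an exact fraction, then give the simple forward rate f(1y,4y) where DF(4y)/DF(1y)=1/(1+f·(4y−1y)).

step 1 [1y] swap r/1=101/4899: DF=(1 − 101/4899·(0))/(1+101/4899) = 4899/5000 ≈ 0.979800
step 2 [2y] bond c/1=1/40: DF=(402783/400000 − 1/40·(0.979800))/(1+1/40) = 1917/2000 ≈ 0.958500
step 3 [3y] zero: DF = P = 9229/10000 ≈ 0.922900
step 4 [4y] swap r/1=1047/37565: DF=(1 − 1047/37565·(0.979800+0.958500+0.922900))/(1+1047/37565) = 8953/10000 ≈ 0.895300

1 1 4899/5000
2 2 1917/2000
3 3 9229/10000
4 4 8953/10000
f(1y,4y) = ((4899/5000)/(8953/10000) − 1)/(3) = 845/26859 ≈ 3.1461%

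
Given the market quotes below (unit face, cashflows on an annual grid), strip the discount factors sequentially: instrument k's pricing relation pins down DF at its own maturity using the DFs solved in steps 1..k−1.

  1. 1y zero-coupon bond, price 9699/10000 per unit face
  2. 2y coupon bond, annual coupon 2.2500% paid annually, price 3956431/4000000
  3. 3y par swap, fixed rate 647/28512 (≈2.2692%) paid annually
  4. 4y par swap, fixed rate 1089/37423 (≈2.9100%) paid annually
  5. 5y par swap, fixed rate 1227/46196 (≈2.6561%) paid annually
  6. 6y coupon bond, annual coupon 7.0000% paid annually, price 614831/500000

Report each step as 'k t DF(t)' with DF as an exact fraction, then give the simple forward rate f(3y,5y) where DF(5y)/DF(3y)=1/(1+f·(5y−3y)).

1 1 9699/10000
2 2 473/500
3 3 9353/10000
4 4 8911/10000
5 5 8773/10000
6 6 847/1000
f(3y,5y) = ((9353/10000)/(8773/10000) − 1)/(2) = 290/8773 ≈ 3.3056%

step 1 [1y] zero: DF = P = 9699/10000 ≈ 0.969900
step 2 [2y] bond c/1=9/400: DF=(3956431/4000000 − 9/400·(0.969900))/(1+9/400) = 473/500 ≈ 0.946000
step 3 [3y] swap r/1=647/28512: DF=(1 − 647/28512·(0.969900+0.946000))/(1+647/28512) = 9353/10000 ≈ 0.935300
step 4 [4y] swap r/1=1089/37423: DF=(1 − 1089/37423·(0.969900+0.946000+0.935300))/(1+1089/37423) = 8911/10000 ≈ 0.891100
step 5 [5y] swap r/1=1227/46196: DF=(1 − 1227/46196·(0.969900+0.946000+0.935300+0.891100))/(1+1227/46196) = 8773/10000 ≈ 0.877300
step 6 [6y] bond c/1=7/100: DF=(614831/500000 − 7/100·(0.969900+0.946000+0.935300+0.891100+0.877300))/(1+7/100) = 847/1000 ≈ 0.847000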